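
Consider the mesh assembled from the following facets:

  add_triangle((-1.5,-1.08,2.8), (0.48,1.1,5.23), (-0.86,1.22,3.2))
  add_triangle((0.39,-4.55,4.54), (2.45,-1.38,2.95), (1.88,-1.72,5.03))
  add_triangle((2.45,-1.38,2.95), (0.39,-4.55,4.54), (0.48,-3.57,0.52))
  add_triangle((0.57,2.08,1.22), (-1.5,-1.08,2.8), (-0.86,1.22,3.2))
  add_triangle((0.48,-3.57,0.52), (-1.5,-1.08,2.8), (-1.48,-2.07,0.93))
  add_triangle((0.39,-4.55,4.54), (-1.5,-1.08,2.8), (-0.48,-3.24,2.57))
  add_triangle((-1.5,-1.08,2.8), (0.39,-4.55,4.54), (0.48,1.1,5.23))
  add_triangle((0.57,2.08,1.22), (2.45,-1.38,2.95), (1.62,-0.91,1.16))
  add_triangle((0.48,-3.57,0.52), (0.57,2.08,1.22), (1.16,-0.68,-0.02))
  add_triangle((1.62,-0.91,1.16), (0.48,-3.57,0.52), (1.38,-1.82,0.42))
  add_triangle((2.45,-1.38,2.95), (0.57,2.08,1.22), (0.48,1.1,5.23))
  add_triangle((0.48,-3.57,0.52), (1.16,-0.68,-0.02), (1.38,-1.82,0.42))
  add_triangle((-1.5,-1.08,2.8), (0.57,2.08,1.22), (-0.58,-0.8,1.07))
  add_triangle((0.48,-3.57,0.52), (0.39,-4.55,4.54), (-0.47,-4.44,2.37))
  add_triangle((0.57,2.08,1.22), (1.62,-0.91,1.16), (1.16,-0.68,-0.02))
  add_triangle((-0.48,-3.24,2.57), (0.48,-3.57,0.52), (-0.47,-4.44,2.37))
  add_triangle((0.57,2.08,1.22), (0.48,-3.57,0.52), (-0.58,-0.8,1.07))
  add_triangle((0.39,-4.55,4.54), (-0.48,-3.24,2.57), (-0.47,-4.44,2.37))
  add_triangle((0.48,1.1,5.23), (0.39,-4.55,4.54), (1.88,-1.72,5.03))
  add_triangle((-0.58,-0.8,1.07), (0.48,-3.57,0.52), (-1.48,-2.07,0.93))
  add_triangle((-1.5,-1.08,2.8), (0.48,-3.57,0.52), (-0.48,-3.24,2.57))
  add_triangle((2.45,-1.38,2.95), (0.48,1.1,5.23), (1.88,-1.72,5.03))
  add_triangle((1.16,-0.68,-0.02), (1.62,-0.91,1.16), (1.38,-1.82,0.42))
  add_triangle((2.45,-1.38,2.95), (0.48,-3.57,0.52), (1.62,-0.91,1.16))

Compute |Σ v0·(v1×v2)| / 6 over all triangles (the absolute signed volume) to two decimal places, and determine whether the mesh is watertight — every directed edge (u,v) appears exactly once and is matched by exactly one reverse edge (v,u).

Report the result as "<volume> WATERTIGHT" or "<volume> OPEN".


41.26 OPEN

Per-triangle v0·(v1×v2)/6:
  t1: +2.5160
  t2: +3.7927
  t3: +5.5867
  t4: -0.3846
  t5: +2.1496
  t6: +1.7902
  t7: +8.3919
  t8: +0.7757
  t9: -1.0285
  t10: +0.5560
  t11: +4.2624
  t12: +0.1789
  t13: -0.2131
  t14: +2.2341
  t15: +0.5450
  t16: -0.3931
  t17: -1.1051
  t18: +0.7562
  t19: +6.8704
  t20: -0.7404
  t21: +0.6141
  t22: +2.8037
  t23: +0.2356
  t24: +1.0653
Σ = +41.2599 → |volume| = 41.26

Directed edges: 72 total; 6 unmatched, e.g. (0.48,1.1,5.23)→(-0.86,1.22,3.2) → open.


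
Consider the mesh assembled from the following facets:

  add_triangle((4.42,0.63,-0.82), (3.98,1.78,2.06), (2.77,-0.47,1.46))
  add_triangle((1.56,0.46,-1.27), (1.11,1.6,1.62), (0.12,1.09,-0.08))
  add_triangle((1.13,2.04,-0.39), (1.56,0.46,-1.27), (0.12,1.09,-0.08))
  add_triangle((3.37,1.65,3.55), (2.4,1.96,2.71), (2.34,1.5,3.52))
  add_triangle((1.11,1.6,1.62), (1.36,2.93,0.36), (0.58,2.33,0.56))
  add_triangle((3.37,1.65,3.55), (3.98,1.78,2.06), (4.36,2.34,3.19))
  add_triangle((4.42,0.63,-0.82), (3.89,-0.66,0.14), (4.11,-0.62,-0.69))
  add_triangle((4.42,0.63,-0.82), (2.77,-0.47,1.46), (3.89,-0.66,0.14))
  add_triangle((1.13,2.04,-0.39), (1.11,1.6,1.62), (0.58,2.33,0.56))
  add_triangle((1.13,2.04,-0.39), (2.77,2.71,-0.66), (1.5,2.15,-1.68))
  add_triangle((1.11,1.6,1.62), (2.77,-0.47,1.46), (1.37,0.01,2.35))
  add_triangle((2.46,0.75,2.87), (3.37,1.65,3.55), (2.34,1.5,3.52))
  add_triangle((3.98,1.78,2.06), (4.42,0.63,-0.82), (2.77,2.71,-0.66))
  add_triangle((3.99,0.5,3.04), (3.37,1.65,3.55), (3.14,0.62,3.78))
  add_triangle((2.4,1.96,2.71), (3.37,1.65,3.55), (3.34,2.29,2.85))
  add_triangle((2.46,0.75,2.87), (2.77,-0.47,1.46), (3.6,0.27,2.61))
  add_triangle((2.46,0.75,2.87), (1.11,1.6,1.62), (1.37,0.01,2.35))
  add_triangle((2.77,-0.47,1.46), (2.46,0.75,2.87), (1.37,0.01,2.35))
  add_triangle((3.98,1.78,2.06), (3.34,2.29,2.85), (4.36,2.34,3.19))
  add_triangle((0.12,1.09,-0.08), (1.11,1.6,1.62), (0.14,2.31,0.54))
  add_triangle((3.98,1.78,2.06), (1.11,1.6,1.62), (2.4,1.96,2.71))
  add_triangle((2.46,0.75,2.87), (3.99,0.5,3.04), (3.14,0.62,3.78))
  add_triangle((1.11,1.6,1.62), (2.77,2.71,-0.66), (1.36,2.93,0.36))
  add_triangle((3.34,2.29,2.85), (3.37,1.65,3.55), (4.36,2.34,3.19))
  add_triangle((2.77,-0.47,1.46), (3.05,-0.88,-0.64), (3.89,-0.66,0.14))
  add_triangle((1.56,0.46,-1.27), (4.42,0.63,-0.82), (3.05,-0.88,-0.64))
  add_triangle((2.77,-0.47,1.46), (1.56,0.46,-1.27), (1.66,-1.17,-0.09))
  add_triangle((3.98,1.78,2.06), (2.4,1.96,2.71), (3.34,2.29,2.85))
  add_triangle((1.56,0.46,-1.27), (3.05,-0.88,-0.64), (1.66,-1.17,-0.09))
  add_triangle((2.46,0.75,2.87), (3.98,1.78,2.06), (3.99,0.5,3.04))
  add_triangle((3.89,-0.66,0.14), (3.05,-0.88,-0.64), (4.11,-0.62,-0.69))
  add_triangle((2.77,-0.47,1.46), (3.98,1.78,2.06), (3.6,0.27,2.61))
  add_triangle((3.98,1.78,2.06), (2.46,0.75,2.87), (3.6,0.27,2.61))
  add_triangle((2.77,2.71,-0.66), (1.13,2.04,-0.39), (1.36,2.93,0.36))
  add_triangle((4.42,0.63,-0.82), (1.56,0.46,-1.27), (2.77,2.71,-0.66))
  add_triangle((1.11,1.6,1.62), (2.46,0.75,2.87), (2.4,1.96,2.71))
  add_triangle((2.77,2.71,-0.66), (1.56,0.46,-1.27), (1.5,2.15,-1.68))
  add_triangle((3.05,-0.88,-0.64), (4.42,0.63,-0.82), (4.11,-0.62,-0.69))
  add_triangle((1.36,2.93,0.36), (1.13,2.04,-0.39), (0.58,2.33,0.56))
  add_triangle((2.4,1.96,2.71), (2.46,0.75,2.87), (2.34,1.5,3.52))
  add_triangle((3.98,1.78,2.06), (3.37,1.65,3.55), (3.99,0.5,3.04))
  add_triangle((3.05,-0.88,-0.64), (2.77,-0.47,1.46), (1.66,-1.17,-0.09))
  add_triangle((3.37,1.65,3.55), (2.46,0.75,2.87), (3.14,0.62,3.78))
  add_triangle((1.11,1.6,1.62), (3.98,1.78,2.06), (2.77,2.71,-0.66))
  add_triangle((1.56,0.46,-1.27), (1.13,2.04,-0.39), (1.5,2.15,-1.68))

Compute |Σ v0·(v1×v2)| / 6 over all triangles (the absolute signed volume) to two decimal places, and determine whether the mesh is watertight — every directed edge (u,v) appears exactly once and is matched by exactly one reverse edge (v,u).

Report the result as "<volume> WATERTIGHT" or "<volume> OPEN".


Per-triangle v0·(v1×v2)/6:
  t1: +3.5462
  t2: -0.6861
  t3: +0.1375
  t4: +0.4289
  t5: +0.3977
  t6: +0.3788
  t7: +0.7006
  t8: +1.2170
  t9: -0.5418
  t10: +0.5325
  t11: -1.2282
  t12: +0.3247
  t13: +4.9032
  t14: +0.9849
  t15: +0.3615
  t16: +0.2558
  t17: +0.4431
  t18: +0.7012
  t19: +0.2028
  t20: -0.1565
  t21: +0.4596
  t22: -0.2576
  t23: +1.2292
  t24: +0.4388
  t25: +0.3197
  t26: +0.9627
  t27: -1.1809
  t28: -0.1158
  t29: +0.2116
  t30: -1.1340
  t31: +0.2345
  t32: +0.8230
  t33: +1.2459
  t34: +0.3843
  t35: +1.6468
  t36: +0.2102
  t37: +0.9341
  t38: +0.1361
  t39: +0.1324
  t40: -0.4269
  t41: +1.6309
  t42: +0.7603
  t43: +0.0230
  t44: +2.5529
  t45: -0.4389
Σ = +23.6859 → |volume| = 23.69

Directed edges: 135 total; 7 unmatched, e.g. (1.56,0.46,-1.27)→(1.11,1.6,1.62) → open.

23.69 OPEN


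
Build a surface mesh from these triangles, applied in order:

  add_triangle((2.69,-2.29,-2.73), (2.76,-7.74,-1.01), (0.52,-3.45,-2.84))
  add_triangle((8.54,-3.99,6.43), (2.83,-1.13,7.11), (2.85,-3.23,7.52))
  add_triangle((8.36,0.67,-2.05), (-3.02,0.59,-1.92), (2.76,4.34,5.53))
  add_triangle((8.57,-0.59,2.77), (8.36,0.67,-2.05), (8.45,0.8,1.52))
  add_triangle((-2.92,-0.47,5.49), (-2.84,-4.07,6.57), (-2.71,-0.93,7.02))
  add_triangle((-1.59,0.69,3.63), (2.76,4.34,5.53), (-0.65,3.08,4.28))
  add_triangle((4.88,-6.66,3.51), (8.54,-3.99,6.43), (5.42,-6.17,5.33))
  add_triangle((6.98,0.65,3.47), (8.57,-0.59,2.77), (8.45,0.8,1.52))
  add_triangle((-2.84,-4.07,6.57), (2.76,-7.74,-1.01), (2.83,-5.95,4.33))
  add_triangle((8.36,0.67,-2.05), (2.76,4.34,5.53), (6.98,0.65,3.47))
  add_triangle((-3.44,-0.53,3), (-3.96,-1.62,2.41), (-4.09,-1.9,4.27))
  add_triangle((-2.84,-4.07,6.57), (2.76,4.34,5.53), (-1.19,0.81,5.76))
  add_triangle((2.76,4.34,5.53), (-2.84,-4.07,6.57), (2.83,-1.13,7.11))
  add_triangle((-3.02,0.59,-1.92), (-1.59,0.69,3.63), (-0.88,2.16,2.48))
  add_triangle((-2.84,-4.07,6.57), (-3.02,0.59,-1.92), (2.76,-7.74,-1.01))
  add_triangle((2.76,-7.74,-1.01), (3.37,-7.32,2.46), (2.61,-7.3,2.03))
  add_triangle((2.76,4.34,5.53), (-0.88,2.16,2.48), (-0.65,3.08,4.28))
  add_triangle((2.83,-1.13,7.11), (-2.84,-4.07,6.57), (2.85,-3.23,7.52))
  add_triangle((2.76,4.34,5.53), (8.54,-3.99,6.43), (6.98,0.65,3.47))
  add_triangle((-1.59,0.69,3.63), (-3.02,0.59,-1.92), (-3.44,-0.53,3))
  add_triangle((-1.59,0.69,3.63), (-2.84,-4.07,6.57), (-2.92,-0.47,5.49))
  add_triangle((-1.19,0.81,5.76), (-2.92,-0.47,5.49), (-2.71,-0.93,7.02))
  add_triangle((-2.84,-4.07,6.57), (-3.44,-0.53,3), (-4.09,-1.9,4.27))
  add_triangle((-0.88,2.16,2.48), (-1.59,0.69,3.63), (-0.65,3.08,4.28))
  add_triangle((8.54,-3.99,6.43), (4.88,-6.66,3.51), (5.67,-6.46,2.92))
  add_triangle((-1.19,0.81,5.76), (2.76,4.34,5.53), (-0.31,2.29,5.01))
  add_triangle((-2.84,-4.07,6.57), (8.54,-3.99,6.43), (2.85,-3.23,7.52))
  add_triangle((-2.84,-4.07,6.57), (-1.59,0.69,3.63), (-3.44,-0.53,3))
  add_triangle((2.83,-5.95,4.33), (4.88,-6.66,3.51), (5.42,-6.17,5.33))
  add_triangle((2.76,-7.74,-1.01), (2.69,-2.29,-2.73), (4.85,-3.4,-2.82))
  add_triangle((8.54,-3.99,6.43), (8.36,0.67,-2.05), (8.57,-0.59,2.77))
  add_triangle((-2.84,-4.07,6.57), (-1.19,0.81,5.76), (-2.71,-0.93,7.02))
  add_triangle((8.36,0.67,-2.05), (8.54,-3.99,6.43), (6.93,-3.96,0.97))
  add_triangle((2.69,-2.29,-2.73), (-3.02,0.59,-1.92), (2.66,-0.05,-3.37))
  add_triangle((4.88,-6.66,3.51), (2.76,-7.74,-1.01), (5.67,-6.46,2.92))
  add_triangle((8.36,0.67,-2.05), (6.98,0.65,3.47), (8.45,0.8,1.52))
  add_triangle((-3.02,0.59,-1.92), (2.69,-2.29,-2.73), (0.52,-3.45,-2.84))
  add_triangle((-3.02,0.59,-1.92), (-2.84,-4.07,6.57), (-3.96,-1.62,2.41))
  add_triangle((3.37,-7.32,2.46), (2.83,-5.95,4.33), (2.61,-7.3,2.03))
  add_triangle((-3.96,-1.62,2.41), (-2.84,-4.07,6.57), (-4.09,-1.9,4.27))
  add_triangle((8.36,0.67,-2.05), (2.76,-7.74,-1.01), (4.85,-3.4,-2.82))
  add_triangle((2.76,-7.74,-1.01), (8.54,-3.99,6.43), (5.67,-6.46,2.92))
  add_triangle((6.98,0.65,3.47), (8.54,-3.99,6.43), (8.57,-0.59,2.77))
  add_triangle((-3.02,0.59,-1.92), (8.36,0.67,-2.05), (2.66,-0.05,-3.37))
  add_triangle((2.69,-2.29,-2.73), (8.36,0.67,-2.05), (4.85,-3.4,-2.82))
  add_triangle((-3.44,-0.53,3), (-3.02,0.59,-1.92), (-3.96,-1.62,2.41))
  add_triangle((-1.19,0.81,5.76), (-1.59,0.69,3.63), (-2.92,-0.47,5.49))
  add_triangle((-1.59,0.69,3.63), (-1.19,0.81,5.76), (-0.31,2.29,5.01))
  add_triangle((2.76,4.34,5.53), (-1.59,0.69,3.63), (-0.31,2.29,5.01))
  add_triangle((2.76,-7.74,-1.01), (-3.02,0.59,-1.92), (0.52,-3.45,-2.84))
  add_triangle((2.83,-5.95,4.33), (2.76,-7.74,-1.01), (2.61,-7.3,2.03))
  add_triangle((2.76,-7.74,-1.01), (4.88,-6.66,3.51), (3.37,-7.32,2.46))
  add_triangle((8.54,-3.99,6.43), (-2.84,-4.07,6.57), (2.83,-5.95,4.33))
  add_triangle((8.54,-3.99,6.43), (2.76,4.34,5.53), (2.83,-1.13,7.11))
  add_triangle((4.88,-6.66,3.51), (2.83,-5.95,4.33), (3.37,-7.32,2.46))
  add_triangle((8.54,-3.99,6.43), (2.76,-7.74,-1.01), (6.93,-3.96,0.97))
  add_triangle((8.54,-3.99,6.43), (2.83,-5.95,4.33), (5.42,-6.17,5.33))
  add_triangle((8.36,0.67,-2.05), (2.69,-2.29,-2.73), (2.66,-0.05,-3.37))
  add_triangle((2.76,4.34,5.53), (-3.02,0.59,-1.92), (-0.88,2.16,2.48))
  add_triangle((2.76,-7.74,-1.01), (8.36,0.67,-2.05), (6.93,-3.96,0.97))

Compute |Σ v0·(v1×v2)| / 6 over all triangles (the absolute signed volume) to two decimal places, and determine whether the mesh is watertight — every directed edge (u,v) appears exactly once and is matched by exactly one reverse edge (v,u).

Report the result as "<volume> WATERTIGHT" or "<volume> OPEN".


631.74 WATERTIGHT

Per-triangle v0·(v1×v2)/6:
  t1: +8.0029
  t2: +14.9247
  t3: +22.4641
  t4: +7.2239
  t5: +3.0887
  t6: +4.6690
  t7: +8.6380
  t8: +4.3516
  t9: +34.7564
  t10: +28.9530
  t11: +1.1668
  t12: +13.6386
  t13: +31.7323
  t14: +4.0636
  t15: +36.7922
  t16: +2.8928
  t17: +1.0932
  t18: +12.6403
  t19: +33.5225
  t20: +3.7983
  t21: -1.6927
  t22: +1.7847
  t23: +1.5157
  t24: +0.9683
  t25: +7.5194
  t26: +3.4602
  t27: +17.7511
  t28: +6.8662
  t29: +4.7206
  t30: +5.6654
  t31: +16.5633
  t32: +3.3103
  t33: +36.2437
  t34: +5.5445
  t35: +6.8566
  t36: -0.4330
  t37: +4.6675
  t38: +1.3798
  t39: +2.0877
  t40: +2.6934
  t41: +16.3298
  t42: +4.3640
  t43: +11.8245
  t44: +4.1263
  t45: +5.2363
  t46: +3.2679
  t47: +1.3094
  t48: +1.4036
  t49: -0.4444
  t50: +6.8320
  t51: -2.6797
  t52: +6.7446
  t53: +40.4672
  t54: +38.9524
  t55: +5.0162
  t56: +35.8254
  t57: +3.1589
  t58: +8.7287
  t59: +3.6867
  t60: +31.7063
Σ = +631.7419 → |volume| = 631.74

Directed edges: 180 total, each appears once with its reverse present → watertight.


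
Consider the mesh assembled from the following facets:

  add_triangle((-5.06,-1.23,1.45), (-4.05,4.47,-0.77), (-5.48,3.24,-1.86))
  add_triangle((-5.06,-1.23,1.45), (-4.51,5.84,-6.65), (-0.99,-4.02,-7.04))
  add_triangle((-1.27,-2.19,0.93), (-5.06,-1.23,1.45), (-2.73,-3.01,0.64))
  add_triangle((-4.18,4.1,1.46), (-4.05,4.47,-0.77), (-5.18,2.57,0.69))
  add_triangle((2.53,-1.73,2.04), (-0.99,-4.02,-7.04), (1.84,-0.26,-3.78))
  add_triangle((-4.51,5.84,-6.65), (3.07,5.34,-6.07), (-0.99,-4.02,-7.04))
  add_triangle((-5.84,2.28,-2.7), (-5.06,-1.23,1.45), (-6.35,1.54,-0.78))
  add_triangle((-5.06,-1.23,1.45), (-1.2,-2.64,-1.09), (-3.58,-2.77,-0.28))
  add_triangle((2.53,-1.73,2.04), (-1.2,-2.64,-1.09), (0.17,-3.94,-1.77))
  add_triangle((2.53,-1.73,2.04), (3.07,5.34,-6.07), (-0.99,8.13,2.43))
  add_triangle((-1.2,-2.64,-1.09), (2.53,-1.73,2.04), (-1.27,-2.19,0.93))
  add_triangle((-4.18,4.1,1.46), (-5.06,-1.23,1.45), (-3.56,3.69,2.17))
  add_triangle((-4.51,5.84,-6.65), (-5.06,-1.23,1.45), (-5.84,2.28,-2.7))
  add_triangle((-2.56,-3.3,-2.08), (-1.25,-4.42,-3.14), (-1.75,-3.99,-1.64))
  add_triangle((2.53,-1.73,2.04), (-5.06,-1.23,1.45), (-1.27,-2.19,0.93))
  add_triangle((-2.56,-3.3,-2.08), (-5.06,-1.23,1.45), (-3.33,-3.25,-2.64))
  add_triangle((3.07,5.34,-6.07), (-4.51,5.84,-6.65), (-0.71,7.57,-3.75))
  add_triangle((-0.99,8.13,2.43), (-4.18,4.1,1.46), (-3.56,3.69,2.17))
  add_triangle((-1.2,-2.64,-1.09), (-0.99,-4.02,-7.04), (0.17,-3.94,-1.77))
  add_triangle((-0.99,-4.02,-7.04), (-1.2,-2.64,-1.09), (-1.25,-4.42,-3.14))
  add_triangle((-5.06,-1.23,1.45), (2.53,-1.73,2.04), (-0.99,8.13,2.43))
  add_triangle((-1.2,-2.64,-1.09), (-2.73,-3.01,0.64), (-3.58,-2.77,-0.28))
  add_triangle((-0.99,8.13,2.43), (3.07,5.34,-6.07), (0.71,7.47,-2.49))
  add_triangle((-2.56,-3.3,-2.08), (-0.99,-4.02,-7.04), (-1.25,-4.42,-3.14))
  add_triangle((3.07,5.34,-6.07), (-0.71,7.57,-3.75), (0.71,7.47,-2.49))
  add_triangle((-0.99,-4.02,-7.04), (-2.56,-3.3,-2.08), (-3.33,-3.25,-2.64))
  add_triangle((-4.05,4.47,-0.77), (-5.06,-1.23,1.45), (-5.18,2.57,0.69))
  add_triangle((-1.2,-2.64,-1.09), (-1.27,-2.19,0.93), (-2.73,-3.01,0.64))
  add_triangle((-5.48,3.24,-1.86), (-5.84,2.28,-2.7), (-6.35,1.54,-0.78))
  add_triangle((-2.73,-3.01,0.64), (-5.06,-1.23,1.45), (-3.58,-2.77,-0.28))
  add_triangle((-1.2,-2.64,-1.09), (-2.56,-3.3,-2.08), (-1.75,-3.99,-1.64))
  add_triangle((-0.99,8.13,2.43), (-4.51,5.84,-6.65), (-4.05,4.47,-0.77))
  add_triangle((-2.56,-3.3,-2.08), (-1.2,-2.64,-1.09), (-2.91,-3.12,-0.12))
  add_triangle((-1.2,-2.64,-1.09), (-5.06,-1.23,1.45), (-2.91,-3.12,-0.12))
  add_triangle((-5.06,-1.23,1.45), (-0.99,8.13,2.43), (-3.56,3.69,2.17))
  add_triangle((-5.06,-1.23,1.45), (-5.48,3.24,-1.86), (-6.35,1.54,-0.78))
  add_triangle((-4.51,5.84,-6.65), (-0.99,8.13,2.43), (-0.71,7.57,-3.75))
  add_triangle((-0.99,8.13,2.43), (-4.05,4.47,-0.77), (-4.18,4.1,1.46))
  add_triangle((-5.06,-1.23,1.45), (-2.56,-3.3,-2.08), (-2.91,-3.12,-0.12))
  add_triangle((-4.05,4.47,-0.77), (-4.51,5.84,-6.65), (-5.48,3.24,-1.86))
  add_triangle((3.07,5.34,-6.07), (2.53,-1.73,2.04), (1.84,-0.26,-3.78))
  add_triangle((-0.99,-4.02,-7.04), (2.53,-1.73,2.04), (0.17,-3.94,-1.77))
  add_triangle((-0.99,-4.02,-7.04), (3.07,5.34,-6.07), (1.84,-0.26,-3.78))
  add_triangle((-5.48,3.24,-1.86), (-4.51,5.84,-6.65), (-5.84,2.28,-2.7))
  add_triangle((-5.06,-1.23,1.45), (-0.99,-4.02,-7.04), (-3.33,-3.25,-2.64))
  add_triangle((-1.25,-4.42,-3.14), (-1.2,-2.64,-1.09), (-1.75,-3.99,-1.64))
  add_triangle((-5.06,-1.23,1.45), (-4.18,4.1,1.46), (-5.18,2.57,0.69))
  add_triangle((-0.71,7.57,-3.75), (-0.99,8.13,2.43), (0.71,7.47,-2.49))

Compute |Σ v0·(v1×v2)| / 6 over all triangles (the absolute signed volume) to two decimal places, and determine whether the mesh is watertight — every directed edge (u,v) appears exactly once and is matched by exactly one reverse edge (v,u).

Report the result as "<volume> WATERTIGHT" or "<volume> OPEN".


Per-triangle v0·(v1×v2)/6:
  t1: +8.3356
  t2: +68.1552
  t3: +1.3459
  t4: +4.2093
  t5: +13.0520
  t6: +81.3042
  t7: +3.2623
  t8: -0.2889
  t9: +2.5854
  t10: +36.9824
  t11: +3.0092
  t12: +3.9539
  t13: -0.8031
  t14: +1.3104
  t15: +3.2673
  t16: +2.3256
  t17: +34.0463
  t18: +4.3334
  t19: +4.5893
  t20: -1.3125
  t21: +23.7634
  t22: +1.4052
  t23: +6.9831
  t24: +4.9856
  t25: +11.5484
  t26: +2.6970
  t27: +2.5802
  t28: +0.8716
  t29: +2.9250
  t30: +2.3561
  t31: +0.0166
  t32: +29.0397
  t33: +1.0158
  t34: -1.0283
  t35: +0.1284
  t36: +1.1032
  t37: +33.3592
  t38: +11.6178
  t39: +3.5706
  t40: +11.4565
  t41: +12.9146
  t42: +6.2868
  t43: +15.7642
  t44: +7.5643
  t45: +3.6177
  t46: -0.0393
  t47: +4.2741
  t48: +11.8399
Σ = +486.2805 → |volume| = 486.28

Directed edges: 144 total, each appears once with its reverse present → watertight.

486.28 WATERTIGHT


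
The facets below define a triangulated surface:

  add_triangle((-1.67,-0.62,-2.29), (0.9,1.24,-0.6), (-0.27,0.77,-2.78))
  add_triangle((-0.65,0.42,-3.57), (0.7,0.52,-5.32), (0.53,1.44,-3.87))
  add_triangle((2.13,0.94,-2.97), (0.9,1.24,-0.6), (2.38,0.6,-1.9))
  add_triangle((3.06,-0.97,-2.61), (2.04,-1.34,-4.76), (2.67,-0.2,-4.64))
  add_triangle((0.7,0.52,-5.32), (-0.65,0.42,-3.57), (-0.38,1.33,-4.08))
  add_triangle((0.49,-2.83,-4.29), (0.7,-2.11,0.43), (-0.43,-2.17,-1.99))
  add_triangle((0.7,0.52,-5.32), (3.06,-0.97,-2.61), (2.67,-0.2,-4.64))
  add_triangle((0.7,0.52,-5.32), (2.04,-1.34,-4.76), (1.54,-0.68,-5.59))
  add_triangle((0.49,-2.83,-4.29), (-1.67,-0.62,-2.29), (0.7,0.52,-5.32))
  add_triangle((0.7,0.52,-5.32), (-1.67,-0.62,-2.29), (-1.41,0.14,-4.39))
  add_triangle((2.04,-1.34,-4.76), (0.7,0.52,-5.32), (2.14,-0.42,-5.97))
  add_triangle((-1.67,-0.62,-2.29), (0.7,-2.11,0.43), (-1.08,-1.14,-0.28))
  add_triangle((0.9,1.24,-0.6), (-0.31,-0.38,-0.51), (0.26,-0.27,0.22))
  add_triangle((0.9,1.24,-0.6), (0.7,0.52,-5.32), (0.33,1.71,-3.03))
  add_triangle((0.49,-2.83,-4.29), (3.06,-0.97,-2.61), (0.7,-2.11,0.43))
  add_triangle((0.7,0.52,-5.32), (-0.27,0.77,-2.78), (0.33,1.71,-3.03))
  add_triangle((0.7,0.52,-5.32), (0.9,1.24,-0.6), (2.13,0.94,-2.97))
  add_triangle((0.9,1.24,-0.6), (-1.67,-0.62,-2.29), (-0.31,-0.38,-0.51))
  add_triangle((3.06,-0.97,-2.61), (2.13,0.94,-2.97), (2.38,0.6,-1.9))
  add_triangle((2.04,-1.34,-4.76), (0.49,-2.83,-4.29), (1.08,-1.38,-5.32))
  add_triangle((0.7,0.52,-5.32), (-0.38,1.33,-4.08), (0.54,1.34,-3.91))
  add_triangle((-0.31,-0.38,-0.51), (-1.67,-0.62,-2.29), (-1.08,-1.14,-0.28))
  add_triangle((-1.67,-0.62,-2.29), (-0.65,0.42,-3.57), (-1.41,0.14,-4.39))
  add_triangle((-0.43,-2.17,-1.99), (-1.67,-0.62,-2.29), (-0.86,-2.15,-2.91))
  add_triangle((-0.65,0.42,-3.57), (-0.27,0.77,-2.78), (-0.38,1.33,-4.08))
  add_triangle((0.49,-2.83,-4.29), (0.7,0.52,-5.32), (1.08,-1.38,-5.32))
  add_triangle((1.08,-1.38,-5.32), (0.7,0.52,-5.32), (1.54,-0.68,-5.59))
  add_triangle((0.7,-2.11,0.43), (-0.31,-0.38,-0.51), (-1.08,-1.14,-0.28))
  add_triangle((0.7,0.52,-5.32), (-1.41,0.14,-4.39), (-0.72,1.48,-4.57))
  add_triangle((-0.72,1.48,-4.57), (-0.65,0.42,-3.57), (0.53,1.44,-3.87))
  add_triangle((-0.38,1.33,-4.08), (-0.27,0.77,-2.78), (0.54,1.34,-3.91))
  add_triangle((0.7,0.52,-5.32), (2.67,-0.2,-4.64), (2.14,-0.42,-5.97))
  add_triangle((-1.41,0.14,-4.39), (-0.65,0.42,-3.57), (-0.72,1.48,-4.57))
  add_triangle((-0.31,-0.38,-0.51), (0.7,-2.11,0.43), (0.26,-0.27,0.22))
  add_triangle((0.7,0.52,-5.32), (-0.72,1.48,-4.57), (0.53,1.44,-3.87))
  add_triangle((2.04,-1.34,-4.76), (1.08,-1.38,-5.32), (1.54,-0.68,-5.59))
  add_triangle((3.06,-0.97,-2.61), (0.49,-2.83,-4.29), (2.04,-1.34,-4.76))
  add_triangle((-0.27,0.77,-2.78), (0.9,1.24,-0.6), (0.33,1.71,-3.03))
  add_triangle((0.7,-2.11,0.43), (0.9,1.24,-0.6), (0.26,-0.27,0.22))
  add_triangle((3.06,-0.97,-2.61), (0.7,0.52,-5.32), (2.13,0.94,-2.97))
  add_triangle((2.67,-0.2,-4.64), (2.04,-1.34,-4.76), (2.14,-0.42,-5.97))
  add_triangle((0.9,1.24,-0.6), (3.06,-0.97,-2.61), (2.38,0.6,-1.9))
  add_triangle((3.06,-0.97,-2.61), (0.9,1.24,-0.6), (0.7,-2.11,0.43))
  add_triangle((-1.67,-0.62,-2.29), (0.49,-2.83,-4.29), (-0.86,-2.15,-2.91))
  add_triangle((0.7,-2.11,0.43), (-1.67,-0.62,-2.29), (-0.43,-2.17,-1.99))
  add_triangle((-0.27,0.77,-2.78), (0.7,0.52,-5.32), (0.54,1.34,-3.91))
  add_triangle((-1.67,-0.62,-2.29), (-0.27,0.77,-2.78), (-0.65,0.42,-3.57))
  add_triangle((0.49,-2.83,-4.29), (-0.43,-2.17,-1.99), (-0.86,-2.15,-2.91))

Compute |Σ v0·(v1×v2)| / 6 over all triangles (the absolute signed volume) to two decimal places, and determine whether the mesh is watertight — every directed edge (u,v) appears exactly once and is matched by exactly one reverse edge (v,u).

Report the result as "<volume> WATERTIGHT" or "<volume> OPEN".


Per-triangle v0·(v1×v2)/6:
  t1: +0.1633
  t2: -1.0554
  t3: +0.5291
  t4: +1.8310
  t5: +0.8668
  t6: +1.5841
  t7: -0.6630
  t8: +0.2495
  t9: +5.6238
  t10: +0.9818
  t11: +0.9102
  t12: +0.9012
  t13: -0.0648
  t14: +1.1012
  t15: +5.1295
  t16: +0.7667
  t17: +1.3488
  t18: -0.1566
  t19: +0.9037
  t20: +1.6703
  t21: +0.7997
  t22: -0.1060
  t23: -0.0425
  t24: +0.2549
  t25: -0.0238
  t26: +1.2203
  t27: +0.9421
  t28: -0.2227
  t29: +2.1598
  t30: -0.6266
  t31: -0.0833
  t32: +1.0476
  t33: -0.3173
  t34: -0.0099
  t35: +1.2629
  t36: +0.7709
  t37: +2.7504
  t38: -0.0760
  t39: +0.0969
  t40: +3.4542
  t41: +1.0488
  t42: +0.0147
  t43: +0.9604
  t44: +1.0775
  t45: +0.6272
  t46: -0.5512
  t47: +0.2053
  t48: +0.6226
Σ = +39.8779 → |volume| = 39.88

Directed edges: 144 total, each appears once with its reverse present → watertight.

39.88 WATERTIGHT


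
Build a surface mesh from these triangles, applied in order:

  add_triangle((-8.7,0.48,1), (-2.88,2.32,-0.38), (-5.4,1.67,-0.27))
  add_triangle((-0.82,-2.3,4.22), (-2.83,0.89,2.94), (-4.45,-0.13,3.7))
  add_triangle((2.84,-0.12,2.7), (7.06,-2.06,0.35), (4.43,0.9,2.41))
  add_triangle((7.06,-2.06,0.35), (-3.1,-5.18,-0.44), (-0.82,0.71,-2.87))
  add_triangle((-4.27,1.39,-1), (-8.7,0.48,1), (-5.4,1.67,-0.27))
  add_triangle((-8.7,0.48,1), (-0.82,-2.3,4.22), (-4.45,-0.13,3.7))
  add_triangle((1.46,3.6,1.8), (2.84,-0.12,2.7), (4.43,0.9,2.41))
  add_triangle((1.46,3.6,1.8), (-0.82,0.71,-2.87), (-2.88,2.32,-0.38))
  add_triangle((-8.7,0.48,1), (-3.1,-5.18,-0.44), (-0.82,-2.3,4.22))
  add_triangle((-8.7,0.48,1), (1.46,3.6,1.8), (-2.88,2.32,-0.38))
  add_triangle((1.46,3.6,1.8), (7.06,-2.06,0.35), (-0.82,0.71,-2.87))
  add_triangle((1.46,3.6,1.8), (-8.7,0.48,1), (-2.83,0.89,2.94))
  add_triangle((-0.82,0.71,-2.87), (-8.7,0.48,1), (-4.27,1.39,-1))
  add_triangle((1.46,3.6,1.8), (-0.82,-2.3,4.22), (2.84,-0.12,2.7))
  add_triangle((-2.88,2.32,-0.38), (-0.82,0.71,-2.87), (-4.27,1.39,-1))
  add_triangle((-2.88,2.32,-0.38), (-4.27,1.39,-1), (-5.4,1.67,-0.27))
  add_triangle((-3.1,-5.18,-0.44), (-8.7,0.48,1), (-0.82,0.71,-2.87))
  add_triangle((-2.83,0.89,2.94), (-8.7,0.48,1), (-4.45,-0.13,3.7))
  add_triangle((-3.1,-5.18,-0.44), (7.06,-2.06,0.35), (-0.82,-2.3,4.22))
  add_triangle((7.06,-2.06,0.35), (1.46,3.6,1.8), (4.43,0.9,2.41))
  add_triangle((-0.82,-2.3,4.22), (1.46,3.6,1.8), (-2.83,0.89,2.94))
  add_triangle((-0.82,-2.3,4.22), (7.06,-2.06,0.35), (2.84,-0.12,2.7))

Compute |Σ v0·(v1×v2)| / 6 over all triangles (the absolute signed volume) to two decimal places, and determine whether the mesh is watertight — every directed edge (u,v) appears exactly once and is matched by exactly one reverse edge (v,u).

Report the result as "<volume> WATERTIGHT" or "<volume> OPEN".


Per-triangle v0·(v1×v2)/6:
  t1: +1.3765
  t2: +3.5433
  t3: +4.7762
  t4: +20.4152
  t5: +1.4750
  t6: +8.5964
  t7: +3.3346
  t8: +6.3697
  t9: +34.7196
  t10: +9.9610
  t11: +14.3603
  t12: +11.8602
  t13: +3.5249
  t14: +9.1205
  t15: +2.7276
  t16: +0.9970
  t17: +23.7672
  t18: +4.8166
  t19: +31.3595
  t20: +5.9192
  t21: +10.4501
  t22: +11.1994
Σ = +224.6699 → |volume| = 224.67

Directed edges: 66 total, each appears once with its reverse present → watertight.

224.67 WATERTIGHT


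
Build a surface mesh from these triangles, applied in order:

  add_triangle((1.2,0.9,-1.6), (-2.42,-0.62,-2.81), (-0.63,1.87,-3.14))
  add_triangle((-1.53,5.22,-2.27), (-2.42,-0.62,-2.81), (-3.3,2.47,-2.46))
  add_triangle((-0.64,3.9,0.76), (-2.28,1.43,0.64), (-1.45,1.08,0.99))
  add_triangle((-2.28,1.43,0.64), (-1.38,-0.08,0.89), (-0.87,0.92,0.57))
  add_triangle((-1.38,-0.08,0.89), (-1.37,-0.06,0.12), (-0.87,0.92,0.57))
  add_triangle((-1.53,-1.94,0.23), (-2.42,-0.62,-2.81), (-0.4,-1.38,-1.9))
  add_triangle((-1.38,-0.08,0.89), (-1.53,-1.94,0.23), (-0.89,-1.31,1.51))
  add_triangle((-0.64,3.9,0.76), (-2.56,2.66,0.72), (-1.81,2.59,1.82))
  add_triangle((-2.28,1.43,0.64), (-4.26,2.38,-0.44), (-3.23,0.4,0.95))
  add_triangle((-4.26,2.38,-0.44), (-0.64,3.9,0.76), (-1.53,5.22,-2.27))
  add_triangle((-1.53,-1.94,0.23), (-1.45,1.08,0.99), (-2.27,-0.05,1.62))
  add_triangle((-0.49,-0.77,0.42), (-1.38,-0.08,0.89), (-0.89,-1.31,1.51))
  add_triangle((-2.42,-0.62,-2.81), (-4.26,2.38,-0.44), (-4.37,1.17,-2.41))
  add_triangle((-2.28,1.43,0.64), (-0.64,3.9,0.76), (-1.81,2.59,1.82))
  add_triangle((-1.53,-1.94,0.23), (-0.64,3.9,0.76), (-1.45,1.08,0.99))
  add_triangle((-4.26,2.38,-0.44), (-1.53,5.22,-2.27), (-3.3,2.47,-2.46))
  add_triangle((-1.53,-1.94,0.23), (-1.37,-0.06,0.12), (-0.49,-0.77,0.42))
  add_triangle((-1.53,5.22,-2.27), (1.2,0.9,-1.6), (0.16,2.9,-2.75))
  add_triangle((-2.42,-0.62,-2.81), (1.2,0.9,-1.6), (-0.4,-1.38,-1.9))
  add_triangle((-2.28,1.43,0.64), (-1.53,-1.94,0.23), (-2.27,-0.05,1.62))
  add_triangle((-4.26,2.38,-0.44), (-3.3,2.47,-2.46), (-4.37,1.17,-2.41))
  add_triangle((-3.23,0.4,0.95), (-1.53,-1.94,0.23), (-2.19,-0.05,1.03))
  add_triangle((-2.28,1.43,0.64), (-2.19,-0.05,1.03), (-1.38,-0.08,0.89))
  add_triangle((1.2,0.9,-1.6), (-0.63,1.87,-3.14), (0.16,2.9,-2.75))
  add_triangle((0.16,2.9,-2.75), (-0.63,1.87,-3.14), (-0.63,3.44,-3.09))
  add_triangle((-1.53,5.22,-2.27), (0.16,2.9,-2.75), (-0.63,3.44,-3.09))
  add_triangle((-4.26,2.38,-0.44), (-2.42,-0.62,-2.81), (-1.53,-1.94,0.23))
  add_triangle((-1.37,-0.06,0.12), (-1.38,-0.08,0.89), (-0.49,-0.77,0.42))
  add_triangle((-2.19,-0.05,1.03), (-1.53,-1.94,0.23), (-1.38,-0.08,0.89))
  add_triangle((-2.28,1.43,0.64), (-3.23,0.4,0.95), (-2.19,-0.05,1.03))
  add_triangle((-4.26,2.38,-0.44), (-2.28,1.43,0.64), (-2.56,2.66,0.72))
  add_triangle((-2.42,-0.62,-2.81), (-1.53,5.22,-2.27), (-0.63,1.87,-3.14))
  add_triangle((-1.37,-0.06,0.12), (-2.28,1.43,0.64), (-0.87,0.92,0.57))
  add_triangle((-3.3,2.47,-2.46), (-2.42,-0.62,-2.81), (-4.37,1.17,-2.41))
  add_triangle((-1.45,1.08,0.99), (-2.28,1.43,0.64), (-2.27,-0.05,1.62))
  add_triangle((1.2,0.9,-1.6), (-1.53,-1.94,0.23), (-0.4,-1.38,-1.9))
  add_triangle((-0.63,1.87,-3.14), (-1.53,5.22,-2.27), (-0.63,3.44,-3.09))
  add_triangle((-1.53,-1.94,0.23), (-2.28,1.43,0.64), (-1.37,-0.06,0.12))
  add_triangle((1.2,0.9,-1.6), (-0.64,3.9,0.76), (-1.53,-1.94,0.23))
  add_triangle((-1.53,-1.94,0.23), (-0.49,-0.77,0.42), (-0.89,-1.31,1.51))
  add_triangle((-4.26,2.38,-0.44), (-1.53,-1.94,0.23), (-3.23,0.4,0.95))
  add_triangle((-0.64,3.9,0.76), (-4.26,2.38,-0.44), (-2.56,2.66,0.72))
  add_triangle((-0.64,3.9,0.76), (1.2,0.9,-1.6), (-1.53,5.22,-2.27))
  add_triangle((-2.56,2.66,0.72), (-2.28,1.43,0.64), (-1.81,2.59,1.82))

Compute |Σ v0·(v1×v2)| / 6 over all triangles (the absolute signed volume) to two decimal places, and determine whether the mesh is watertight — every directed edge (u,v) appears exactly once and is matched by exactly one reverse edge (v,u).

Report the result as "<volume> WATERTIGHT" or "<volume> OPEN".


54.68 WATERTIGHT

Per-triangle v0·(v1×v2)/6:
  t1: +1.8770
  t2: +3.7649
  t3: +0.7374
  t4: +0.1886
  t5: -0.1705
  t6: +1.9302
  t7: +0.6176
  t8: +1.6339
  t9: +1.0154
  t10: +7.8722
  t11: -0.3949
  t12: -0.1296
  t13: +0.4313
  t14: -1.4233
  t15: -0.4335
  t16: +5.6287
  t17: -0.1449
  t18: +0.8341
  t19: +1.8855
  t20: +1.1946
  t21: +2.7840
  t22: +0.4804
  t23: +0.1227
  t24: +1.0245
  t25: +0.6025
  t26: +0.9107
  t27: +5.6232
  t28: -0.1298
  t29: +0.1762
  t30: +0.2331
  t31: +0.6553
  t32: +5.0473
  t33: -0.0762
  t34: +2.2959
  t35: +0.3902
  t36: -0.0053
  t37: +0.8793
  t38: +0.2218
  t39: -1.6004
  t40: +0.0362
  t41: +2.1601
  t42: +1.7546
  t43: +3.6567
  t44: +0.5249
Σ = +54.6829 → |volume| = 54.68

Directed edges: 132 total, each appears once with its reverse present → watertight.


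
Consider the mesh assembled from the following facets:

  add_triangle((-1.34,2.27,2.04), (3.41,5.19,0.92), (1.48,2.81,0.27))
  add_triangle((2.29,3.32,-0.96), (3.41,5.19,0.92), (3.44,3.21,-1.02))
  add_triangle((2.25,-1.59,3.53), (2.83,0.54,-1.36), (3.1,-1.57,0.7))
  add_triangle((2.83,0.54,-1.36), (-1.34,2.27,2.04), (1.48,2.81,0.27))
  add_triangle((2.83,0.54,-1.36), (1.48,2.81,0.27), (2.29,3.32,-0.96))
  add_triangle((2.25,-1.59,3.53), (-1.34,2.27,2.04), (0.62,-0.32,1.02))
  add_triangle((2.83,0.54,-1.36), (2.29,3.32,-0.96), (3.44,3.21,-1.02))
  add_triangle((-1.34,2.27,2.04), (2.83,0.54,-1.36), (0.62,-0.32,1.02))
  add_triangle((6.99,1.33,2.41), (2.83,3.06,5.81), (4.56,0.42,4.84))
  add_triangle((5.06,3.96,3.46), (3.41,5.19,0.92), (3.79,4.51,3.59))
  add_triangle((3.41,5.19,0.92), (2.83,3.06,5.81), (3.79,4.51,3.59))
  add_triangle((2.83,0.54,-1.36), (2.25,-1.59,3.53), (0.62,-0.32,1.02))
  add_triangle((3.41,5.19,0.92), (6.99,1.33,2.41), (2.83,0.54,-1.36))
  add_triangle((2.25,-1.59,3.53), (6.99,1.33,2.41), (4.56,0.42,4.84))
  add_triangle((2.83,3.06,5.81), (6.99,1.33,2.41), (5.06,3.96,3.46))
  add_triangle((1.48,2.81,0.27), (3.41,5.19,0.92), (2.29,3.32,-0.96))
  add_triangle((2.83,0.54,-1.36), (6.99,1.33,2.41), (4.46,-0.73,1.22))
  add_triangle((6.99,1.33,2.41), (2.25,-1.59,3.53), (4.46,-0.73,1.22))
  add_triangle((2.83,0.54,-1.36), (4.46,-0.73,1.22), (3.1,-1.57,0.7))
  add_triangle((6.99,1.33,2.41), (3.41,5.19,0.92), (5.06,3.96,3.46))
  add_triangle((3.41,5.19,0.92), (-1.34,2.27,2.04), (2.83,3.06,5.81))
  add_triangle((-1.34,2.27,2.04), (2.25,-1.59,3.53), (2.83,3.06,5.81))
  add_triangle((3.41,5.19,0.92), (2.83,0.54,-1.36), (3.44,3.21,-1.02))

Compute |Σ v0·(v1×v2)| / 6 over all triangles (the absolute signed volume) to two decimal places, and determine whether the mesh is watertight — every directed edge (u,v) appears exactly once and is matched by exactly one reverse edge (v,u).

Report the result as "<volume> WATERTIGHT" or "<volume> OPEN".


90.47 OPEN

Per-triangle v0·(v1×v2)/6:
  t1: +1.0775
  t2: +1.6334
  t3: -2.6156
  t4: -0.4954
  t5: -1.1668
  t6: -0.1600
  t7: +0.6918
  t8: -1.8587
  t9: +12.1205
  t10: +3.9611
  t11: +1.7891
  t12: -0.3020
  t13: +12.3566
  t14: +6.2466
  t15: +11.8410
  t16: +0.5120
  t17: +4.2962
  t18: +5.8123
  t19: +1.7960
  t20: +9.9682
  t21: +14.0622
  t22: +7.1801
  t23: +1.7263
Σ = +90.4723 → |volume| = 90.47

Directed edges: 69 total; 9 unmatched, e.g. (3.1,-1.57,0.7)→(2.25,-1.59,3.53) → open.


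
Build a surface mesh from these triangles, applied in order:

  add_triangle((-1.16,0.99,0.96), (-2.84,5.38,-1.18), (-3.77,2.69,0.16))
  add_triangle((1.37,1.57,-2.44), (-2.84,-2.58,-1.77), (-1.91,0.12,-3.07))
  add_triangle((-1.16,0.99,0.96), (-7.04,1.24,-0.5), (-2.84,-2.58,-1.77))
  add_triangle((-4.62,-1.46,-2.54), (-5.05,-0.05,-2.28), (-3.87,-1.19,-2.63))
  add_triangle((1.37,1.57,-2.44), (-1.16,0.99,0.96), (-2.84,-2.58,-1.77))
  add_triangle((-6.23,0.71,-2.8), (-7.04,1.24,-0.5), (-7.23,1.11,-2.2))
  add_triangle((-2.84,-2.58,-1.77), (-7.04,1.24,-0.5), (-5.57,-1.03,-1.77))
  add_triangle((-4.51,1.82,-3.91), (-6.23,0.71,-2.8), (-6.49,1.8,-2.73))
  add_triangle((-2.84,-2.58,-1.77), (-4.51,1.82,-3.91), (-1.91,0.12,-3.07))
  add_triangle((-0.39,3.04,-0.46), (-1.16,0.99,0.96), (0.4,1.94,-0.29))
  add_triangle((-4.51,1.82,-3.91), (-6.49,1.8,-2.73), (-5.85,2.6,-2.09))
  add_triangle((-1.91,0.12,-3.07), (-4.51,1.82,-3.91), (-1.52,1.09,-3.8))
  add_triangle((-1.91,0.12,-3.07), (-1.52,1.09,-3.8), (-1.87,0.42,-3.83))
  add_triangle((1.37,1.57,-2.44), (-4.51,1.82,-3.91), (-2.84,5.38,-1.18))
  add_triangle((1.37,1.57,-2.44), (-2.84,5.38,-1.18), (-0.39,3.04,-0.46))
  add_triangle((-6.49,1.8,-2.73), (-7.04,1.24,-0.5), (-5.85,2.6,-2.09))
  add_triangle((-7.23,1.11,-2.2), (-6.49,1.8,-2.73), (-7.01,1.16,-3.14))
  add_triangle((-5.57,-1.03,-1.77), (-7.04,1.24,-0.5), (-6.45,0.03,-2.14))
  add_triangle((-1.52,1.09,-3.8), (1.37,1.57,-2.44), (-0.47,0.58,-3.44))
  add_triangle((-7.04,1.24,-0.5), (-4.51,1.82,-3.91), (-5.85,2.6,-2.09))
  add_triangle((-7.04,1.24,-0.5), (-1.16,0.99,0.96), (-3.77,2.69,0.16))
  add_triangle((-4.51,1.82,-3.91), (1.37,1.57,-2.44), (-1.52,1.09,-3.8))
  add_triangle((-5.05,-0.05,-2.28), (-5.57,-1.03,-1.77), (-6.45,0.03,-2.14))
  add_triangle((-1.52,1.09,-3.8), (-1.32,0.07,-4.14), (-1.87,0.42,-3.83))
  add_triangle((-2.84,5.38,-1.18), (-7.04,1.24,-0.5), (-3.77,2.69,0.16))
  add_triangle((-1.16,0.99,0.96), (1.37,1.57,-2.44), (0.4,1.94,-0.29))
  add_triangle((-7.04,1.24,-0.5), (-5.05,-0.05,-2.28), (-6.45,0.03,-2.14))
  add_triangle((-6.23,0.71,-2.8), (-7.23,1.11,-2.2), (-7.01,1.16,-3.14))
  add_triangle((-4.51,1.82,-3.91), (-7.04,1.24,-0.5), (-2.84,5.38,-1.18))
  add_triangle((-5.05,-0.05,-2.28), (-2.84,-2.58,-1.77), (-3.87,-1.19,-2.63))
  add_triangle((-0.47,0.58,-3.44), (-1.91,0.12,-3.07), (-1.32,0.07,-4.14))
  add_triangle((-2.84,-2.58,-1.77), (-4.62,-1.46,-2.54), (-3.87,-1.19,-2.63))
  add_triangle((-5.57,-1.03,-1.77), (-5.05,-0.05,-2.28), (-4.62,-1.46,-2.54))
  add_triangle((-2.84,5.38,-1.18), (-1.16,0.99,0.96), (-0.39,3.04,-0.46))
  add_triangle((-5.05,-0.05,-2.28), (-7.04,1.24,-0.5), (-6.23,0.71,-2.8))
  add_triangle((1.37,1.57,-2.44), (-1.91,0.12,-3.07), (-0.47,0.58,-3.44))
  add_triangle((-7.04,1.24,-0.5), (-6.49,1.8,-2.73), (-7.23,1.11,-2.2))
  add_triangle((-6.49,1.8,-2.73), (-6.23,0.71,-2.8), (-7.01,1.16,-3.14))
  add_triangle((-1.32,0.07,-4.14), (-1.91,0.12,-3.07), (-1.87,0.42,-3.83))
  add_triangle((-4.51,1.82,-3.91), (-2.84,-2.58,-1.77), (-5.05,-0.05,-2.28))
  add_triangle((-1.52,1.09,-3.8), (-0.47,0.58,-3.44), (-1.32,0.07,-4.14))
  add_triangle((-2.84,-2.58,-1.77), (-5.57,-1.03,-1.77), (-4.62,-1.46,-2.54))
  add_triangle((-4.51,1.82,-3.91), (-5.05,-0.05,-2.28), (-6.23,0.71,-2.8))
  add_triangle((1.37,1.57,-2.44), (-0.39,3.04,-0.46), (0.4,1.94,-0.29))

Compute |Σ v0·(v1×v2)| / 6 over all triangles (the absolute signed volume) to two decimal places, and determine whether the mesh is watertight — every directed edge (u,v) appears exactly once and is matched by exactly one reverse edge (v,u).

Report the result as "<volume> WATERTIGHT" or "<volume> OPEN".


Per-triangle v0·(v1×v2)/6:
  t1: +2.0518
  t2: +2.6028
  t3: +2.3216
  t4: +0.6106
  t5: -3.4457
  t6: +0.3143
  t7: +1.2666
  t8: +2.3266
  t9: +4.2992
  t10: +0.3667
  t11: +2.3566
  t12: +1.7208
  t13: +0.1303
  t14: +13.5912
  t15: +2.6903
  t16: +2.8883
  t17: +0.8988
  t18: +2.1850
  t19: +1.1036
  t20: -4.5959
  t21: +2.0836
  t22: +2.6612
  t23: +0.6923
  t24: +0.3836
  t25: +4.7747
  t26: -0.5979
  t27: +0.6395
  t28: +0.3903
  t29: +19.3758
  t30: -1.4232
  t31: -0.3647
  t32: +0.6561
  t33: +1.2591
  t34: +1.4004
  t35: +1.7256
  t36: -0.6018
  t37: +1.7351
  t38: -0.0584
  t39: +0.1978
  t40: +4.7901
  t41: +0.5547
  t42: +1.5569
  t43: +1.2370
  t44: +0.7269
Σ = +79.4782 → |volume| = 79.48

Directed edges: 132 total, each appears once with its reverse present → watertight.

79.48 WATERTIGHT


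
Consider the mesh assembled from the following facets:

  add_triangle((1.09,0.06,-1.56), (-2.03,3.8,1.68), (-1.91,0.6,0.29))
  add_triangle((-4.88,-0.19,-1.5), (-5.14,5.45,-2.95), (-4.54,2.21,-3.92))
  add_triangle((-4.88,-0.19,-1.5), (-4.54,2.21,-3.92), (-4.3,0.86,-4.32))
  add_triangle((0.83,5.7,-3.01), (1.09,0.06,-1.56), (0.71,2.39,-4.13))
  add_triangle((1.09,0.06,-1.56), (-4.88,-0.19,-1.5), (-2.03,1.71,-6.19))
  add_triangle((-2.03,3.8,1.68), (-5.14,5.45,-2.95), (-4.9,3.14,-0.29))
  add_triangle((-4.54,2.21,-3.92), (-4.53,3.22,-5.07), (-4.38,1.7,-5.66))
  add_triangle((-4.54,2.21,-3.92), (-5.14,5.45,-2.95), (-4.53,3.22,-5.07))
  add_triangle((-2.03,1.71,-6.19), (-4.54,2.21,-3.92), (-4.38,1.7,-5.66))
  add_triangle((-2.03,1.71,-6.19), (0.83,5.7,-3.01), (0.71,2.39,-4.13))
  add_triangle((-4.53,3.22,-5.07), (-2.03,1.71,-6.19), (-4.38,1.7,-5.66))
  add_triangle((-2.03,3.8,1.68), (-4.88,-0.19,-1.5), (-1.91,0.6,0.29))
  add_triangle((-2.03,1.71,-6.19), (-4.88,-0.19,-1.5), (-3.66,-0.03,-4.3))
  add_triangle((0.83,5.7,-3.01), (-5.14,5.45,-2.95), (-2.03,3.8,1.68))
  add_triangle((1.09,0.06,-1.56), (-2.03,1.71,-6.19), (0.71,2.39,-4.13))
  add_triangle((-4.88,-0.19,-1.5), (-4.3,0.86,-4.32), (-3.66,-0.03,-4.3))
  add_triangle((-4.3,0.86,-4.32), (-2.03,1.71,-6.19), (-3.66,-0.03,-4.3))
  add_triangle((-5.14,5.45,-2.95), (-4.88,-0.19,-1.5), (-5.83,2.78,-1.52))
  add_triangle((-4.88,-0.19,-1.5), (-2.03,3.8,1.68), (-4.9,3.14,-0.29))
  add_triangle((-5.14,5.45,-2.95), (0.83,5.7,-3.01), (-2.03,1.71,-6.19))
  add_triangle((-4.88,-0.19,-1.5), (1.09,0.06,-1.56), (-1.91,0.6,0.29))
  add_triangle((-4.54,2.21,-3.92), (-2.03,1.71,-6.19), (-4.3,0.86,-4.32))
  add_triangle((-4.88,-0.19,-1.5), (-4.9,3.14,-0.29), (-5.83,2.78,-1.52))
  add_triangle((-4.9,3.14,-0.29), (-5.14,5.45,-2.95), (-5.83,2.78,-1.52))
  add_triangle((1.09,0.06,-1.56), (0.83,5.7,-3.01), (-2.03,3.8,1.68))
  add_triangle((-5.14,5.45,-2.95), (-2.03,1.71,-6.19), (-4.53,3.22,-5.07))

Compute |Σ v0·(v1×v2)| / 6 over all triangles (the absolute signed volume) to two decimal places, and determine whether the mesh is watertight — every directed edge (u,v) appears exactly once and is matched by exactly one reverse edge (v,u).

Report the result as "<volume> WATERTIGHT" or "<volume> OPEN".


118.97 WATERTIGHT

Per-triangle v0·(v1×v2)/6:
  t1: -1.5795
  t2: +8.9416
  t3: +3.7108
  t4: +2.4204
  t5: +2.6779
  t6: +8.5699
  t7: +1.8211
  t8: +3.7272
  t9: -2.4766
  t10: +8.0273
  t11: +4.3337
  t12: +1.5035
  t13: -4.1106
  t14: +20.9582
  t15: +2.8539
  t16: +2.3788
  t17: +2.8488
  t18: +4.6008
  t19: +2.4047
  t20: +29.6465
  t21: -1.0519
  t22: +4.4720
  t23: +2.2374
  t24: +4.1346
  t25: +0.0362
  t26: +5.8790
Σ = +118.9654 → |volume| = 118.97

Directed edges: 78 total, each appears once with its reverse present → watertight.


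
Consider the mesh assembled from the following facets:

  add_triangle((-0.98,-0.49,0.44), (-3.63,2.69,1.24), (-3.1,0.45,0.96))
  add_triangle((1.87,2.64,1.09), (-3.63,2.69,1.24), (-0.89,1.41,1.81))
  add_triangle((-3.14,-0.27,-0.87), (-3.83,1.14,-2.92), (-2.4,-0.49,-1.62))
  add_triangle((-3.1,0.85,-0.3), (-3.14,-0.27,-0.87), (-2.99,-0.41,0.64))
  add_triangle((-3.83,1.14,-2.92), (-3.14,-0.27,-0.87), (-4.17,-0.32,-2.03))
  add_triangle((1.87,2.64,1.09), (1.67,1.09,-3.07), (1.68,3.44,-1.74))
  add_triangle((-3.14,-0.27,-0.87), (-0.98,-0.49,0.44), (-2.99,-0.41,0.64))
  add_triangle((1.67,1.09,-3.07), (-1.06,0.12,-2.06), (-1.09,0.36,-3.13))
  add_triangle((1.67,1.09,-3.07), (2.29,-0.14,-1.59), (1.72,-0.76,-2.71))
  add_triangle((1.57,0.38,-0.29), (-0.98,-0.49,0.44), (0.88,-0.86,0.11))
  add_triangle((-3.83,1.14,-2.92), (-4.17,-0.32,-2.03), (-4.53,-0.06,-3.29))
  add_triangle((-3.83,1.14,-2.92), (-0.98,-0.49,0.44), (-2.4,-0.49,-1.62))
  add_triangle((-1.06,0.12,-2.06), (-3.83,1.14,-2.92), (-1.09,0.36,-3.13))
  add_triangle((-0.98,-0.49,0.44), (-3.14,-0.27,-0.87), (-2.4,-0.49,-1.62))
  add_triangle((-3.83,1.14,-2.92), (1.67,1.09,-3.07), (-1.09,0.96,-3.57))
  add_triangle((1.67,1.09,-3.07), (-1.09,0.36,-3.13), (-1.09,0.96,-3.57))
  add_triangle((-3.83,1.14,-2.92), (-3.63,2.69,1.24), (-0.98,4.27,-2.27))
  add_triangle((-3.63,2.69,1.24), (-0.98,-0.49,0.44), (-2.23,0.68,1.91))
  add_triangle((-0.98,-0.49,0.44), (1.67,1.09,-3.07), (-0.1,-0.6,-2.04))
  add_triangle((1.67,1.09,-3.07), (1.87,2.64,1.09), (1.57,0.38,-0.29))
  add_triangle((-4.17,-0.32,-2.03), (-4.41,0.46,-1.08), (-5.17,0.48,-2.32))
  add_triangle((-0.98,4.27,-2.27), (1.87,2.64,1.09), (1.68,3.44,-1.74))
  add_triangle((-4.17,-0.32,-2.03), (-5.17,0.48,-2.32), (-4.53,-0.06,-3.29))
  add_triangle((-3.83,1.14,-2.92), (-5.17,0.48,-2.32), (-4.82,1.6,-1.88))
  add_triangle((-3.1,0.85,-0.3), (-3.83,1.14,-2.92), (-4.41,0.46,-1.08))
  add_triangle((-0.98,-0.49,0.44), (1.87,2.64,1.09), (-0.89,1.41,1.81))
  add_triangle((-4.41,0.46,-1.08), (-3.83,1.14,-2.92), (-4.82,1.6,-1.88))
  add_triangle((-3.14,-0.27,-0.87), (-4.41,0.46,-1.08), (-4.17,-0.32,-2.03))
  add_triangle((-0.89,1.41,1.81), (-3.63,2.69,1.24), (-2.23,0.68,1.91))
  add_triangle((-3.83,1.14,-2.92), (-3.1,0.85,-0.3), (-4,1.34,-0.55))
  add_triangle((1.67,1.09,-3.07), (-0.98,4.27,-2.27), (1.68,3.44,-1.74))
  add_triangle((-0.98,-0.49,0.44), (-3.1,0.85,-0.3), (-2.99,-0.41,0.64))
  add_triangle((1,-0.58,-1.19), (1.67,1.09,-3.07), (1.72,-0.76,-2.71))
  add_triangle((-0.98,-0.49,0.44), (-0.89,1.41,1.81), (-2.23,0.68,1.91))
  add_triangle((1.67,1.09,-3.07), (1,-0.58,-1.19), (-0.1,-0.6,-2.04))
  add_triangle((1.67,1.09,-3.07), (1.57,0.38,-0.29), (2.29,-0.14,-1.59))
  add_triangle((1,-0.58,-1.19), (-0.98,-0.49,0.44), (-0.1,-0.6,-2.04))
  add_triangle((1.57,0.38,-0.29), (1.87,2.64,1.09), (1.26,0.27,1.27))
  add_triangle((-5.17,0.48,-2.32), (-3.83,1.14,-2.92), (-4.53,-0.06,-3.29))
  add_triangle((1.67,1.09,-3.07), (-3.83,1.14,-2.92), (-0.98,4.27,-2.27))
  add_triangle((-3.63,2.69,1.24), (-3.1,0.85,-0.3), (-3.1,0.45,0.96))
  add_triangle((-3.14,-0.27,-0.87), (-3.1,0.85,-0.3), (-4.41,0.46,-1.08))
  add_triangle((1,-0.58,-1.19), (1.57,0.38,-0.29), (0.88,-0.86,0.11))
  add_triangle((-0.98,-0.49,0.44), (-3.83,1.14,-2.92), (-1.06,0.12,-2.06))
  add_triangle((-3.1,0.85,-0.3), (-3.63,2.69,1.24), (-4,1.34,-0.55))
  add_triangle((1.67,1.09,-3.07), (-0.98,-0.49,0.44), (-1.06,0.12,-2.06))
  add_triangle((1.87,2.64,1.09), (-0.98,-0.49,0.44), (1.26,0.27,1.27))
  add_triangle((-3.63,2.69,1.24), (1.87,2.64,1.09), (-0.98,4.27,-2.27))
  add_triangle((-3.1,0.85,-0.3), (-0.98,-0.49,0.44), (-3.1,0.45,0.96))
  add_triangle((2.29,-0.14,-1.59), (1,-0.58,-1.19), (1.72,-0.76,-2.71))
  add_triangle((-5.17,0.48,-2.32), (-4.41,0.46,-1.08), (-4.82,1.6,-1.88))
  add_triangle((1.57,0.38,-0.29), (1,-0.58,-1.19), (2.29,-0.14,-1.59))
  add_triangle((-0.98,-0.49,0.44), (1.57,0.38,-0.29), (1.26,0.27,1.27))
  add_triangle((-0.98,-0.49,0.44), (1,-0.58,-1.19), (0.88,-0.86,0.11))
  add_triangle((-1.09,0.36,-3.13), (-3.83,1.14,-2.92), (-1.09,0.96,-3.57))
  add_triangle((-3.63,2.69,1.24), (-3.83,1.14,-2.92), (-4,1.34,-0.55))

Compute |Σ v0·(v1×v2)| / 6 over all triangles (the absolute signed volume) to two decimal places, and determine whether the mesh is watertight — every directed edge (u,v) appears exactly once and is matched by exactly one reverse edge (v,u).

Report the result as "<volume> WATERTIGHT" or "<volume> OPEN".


Per-triangle v0·(v1×v2)/6:
  t1: +0.1904
  t2: +2.8830
  t3: +1.0103
  t4: +0.9028
  t5: -0.6350
  t6: +2.4205
  t7: +0.2549
  t8: +0.0354
  t9: +1.1671
  t10: +0.0547
  t11: -0.8700
  t12: -0.8080
  t13: +0.3153
  t14: +0.3084
  t15: +1.0128
  t16: +0.7261
  t17: +11.7416
  t18: +0.7830
  t19: +0.2953
  t20: +1.8382
  t21: +0.5408
  t22: +4.2258
  t23: +0.7003
  t24: +1.3842
  t25: +1.0171
  t26: +0.1919
  t27: -1.2177
  t28: +0.3870
  t29: +1.4074
  t30: +0.3128
  t31: +4.4983
  t32: -0.0245
  t33: -0.1847
  t34: +0.1382
  t35: +0.8595
  t36: +0.7111
  t37: +0.3012
  t38: +0.8733
  t39: +1.3472
  t40: +9.4867
  t41: +1.4321
  t42: +0.1626
  t43: +0.3409
  t44: +0.7728
  t45: +0.3426
  t46: +0.1407
  t47: +0.6247
  t48: +10.0506
  t49: +0.3834
  t50: +0.1763
  t51: +0.8804
  t52: +0.0684
  t53: +0.0970
  t54: +0.2464
  t55: +0.8705
  t56: +2.1860
Σ = +69.3582 → |volume| = 69.36

Directed edges: 168 total, each appears once with its reverse present → watertight.

69.36 WATERTIGHT
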